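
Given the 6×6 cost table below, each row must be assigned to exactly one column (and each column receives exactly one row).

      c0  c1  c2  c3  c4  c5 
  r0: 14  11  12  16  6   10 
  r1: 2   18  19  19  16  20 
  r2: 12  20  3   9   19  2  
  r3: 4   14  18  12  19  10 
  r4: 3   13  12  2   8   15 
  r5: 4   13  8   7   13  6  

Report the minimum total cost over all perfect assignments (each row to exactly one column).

Minimum assignment cost: 33

optimal assignment: row0→col4 (cost 6), row1→col0 (cost 2), row2→col2 (cost 3), row3→col1 (cost 14), row4→col3 (cost 2), row5→col5 (cost 6)
total = 6 + 2 + 3 + 14 + 2 + 6 = 33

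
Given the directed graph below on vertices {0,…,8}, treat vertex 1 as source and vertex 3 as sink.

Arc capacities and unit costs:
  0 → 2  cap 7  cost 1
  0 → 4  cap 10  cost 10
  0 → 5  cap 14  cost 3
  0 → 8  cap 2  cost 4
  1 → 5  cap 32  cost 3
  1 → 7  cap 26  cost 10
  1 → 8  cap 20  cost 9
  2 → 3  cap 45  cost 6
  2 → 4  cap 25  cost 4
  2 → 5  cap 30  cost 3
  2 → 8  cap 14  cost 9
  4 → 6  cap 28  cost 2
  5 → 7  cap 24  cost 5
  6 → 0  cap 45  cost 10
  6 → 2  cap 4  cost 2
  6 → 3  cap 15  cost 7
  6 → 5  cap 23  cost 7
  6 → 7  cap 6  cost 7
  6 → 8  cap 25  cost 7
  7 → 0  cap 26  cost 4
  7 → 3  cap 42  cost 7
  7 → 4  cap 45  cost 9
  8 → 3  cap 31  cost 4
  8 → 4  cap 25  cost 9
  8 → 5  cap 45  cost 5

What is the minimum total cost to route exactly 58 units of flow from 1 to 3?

Minimum cost for 58 units: 858

shortest-cost path #1: 1→8→3 push 20 @ unit cost 13 (adds 260)
shortest-cost path #2: 1→5→7→3 push 24 @ unit cost 15 (adds 360)
shortest-cost path #3: 1→7→3 push 14 @ unit cost 17 (adds 238)
total cost = 858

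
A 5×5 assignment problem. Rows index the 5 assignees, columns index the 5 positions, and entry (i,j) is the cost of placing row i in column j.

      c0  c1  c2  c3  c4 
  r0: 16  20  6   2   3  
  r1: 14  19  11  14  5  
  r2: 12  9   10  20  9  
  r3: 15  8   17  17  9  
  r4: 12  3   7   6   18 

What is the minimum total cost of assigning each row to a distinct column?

Minimum assignment cost: 34

optimal assignment: row0→col3 (cost 2), row1→col4 (cost 5), row2→col0 (cost 12), row3→col1 (cost 8), row4→col2 (cost 7)
total = 2 + 5 + 12 + 8 + 7 = 34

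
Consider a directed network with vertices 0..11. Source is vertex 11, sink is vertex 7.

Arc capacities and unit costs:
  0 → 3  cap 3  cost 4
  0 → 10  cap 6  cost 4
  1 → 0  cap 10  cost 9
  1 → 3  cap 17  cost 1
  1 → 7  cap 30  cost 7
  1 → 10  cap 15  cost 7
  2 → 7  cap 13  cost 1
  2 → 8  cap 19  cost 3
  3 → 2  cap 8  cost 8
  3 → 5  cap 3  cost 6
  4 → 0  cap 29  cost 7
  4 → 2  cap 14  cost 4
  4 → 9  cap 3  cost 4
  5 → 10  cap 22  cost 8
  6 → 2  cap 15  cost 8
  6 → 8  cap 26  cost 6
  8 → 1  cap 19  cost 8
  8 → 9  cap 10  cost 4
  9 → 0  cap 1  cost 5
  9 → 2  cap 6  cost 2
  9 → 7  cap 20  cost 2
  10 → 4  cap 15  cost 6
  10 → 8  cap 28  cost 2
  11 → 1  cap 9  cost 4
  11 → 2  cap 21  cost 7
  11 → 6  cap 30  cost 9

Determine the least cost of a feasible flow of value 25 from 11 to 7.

Minimum cost for 25 units: 251

shortest-cost path #1: 11→2→7 push 13 @ unit cost 8 (adds 104)
shortest-cost path #2: 11→1→7 push 9 @ unit cost 11 (adds 99)
shortest-cost path #3: 11→2→8→9→7 push 3 @ unit cost 16 (adds 48)
total cost = 251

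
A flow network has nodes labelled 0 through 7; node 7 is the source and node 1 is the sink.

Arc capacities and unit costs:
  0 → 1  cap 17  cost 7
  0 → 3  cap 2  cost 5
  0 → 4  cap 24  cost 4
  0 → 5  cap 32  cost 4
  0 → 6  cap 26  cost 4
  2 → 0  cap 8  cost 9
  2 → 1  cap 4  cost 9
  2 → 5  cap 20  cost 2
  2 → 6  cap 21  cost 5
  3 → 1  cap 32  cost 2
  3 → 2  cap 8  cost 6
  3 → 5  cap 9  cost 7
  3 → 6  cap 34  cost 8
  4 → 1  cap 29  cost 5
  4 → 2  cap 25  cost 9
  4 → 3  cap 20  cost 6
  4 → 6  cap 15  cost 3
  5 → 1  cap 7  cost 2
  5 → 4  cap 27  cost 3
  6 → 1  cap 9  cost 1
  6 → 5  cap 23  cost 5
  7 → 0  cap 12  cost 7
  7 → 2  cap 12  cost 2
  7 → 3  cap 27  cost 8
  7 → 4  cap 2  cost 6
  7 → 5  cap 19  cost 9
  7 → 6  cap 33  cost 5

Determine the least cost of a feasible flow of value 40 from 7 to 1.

Minimum cost for 40 units: 336

shortest-cost path #1: 7→2→5→1 push 7 @ unit cost 6 (adds 42)
shortest-cost path #2: 7→6→1 push 9 @ unit cost 6 (adds 54)
shortest-cost path #3: 7→3→1 push 24 @ unit cost 10 (adds 240)
total cost = 336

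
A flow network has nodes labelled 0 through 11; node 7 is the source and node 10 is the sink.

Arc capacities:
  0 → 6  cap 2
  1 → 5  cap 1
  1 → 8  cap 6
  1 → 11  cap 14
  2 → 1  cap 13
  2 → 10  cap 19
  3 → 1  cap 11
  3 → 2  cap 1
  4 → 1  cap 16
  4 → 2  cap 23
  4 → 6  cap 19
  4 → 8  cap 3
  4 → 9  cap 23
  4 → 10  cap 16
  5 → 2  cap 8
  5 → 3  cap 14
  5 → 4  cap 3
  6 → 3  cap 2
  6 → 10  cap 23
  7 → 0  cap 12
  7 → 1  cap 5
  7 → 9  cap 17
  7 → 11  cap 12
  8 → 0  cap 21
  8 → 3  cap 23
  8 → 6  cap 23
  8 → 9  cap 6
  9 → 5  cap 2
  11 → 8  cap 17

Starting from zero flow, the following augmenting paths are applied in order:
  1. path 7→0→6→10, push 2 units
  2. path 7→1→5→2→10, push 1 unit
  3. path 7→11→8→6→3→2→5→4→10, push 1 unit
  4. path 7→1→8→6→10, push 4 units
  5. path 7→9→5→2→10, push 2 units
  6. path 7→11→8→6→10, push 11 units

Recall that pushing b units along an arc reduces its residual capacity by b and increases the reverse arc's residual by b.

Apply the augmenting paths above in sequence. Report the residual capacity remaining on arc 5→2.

after path 1 (7→0→6→10, push 2): res(5,2)=8
after path 2 (7→1→5→2→10, push 1): res(5,2)=7
after path 3 (7→11→8→6→3→2→5→4→10, push 1): res(5,2)=8
after path 4 (7→1→8→6→10, push 4): res(5,2)=8
after path 5 (7→9→5→2→10, push 2): res(5,2)=6
after path 6 (7→11→8→6→10, push 11): res(5,2)=6

Residual capacity of (5,2): 6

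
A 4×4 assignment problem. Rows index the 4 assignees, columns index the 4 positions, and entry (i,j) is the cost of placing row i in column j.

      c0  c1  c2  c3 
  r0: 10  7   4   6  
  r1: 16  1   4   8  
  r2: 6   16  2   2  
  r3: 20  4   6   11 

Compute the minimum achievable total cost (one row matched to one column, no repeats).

Minimum assignment cost: 19

one of 2 optimal assignments: row0→col0 (cost 10), row1→col1 (cost 1), row2→col3 (cost 2), row3→col2 (cost 6)
total = 10 + 1 + 2 + 6 = 19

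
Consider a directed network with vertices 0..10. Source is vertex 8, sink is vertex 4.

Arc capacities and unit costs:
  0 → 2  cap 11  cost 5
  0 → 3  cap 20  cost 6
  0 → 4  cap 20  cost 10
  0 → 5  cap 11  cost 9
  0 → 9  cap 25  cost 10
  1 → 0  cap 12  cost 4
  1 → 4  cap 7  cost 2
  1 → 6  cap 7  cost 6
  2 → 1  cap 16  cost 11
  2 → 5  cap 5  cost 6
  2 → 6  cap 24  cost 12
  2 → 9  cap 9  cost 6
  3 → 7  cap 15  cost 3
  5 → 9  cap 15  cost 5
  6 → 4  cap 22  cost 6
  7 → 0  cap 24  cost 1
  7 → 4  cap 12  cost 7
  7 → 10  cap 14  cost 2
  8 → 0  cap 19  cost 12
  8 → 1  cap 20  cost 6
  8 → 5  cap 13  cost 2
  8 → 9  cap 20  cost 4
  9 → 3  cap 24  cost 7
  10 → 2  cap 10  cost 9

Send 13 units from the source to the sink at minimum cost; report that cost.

Minimum cost for 13 units: 164

shortest-cost path #1: 8→1→4 push 7 @ unit cost 8 (adds 56)
shortest-cost path #2: 8→1→6→4 push 6 @ unit cost 18 (adds 108)
total cost = 164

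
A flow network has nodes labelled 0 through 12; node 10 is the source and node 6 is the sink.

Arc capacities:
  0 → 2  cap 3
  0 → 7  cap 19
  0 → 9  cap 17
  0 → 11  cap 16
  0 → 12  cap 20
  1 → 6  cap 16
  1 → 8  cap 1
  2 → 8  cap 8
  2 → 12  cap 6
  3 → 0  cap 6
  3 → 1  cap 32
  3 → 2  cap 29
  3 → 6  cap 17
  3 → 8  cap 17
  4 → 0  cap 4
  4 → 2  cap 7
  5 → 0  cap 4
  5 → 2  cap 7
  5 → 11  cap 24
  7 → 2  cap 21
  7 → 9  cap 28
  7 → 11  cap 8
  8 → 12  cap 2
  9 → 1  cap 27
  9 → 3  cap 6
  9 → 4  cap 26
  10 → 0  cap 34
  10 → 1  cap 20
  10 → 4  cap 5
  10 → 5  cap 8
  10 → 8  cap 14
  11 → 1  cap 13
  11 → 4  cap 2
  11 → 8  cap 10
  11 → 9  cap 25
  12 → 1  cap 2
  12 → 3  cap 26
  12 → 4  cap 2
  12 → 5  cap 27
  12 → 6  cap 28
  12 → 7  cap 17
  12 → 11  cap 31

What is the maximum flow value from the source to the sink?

augment #1: 10→1→6 bottleneck 16, total now 16
augment #2: 10→0→12→6 bottleneck 20, total now 36
augment #3: 10→8→12→6 bottleneck 2, total now 38
augment #4: 10→0→2→12→6 bottleneck 3, total now 41
augment #5: 10→0→9→3→6 bottleneck 6, total now 47
augment #6: 10→4→2→12→6 bottleneck 3, total now 50

Maximum flow value: 50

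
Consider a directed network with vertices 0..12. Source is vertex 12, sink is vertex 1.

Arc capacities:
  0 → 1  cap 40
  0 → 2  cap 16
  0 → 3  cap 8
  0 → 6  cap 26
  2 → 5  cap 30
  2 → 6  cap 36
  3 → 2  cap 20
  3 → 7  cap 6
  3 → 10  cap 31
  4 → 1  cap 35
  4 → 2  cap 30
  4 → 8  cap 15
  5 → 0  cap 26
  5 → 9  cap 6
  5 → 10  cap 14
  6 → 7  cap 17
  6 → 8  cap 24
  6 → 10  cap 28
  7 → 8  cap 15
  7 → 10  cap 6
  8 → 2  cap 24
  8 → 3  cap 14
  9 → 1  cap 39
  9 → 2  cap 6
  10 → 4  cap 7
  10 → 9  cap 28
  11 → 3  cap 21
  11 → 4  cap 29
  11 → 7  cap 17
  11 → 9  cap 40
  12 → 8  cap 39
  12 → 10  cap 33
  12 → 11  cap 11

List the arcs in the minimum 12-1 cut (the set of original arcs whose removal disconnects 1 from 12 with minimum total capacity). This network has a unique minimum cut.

Min-cut arcs: {(2,5), (10,4), (10,9), (12,11)} (total capacity 76)

augment #1: 12→10→4→1 push 7
augment #2: 12→10→9→1 push 26
augment #3: 12→11→4→1 push 11
augment #4: 12→8→2→5→0→1 push 24
augment #5: 12→8→3→10→9→1 push 2
augment #6: 12→8→3→2→5→0→1 push 2
augment #7: 12→8→3→2→5→9→1 push 4
max flow = 76; residual-reachable set from 12 gives S-side
cut edges (S→T): {(2,5), (10,4), (10,9), (12,11)} total cap 76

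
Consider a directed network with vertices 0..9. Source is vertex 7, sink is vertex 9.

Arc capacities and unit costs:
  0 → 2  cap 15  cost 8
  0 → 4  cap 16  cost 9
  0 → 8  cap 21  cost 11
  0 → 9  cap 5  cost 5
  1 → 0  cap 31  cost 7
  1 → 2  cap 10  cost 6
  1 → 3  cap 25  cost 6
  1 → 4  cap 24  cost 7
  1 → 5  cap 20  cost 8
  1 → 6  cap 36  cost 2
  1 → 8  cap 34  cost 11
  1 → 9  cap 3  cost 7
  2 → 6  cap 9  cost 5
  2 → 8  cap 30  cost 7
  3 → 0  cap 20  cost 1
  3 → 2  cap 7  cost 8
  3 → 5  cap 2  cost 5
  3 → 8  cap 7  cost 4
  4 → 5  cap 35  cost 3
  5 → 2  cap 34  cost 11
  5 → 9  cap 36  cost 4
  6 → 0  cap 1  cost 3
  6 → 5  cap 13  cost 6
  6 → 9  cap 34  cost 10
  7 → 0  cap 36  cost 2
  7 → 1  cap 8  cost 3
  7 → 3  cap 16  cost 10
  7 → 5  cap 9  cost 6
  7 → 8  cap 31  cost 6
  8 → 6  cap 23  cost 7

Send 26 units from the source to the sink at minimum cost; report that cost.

Minimum cost for 26 units: 302

shortest-cost path #1: 7→0→9 push 5 @ unit cost 7 (adds 35)
shortest-cost path #2: 7→1→9 push 3 @ unit cost 10 (adds 30)
shortest-cost path #3: 7→5→9 push 9 @ unit cost 10 (adds 90)
shortest-cost path #4: 7→1→5→9 push 5 @ unit cost 15 (adds 75)
shortest-cost path #5: 7→0→4→5→9 push 4 @ unit cost 18 (adds 72)
total cost = 302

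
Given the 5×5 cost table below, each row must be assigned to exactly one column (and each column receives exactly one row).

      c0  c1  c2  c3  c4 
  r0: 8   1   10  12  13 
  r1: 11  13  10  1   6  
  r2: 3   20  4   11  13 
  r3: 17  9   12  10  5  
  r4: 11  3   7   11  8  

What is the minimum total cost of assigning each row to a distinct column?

optimal assignment: row0→col1 (cost 1), row1→col3 (cost 1), row2→col0 (cost 3), row3→col4 (cost 5), row4→col2 (cost 7)
total = 1 + 1 + 3 + 5 + 7 = 17

Minimum assignment cost: 17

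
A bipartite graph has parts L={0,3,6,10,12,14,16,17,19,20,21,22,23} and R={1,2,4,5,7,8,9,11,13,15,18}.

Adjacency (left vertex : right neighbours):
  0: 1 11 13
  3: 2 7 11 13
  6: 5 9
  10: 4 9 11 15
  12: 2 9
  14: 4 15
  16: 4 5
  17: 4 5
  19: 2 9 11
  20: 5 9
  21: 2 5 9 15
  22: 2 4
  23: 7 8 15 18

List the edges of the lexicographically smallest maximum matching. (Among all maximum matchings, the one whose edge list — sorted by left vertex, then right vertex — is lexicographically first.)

|M| = 9 (so the lex-smallest maximum matching has 9 edges)
process left vertices in ascending order; for each, take the smallest-labelled available neighbour that still permits 9 edges overall, or leave it unmatched if none does
lex-smallest matching: {0-1, 3-7, 6-5, 10-4, 12-2, 14-15, 19-11, 20-9, 23-8}

Lex-smallest maximum matching: {(0,1), (3,7), (6,5), (10,4), (12,2), (14,15), (19,11), (20,9), (23,8)}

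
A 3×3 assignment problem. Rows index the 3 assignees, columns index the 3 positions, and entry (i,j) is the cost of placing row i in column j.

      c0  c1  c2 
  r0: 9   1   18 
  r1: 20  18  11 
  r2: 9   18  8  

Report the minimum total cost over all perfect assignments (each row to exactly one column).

Minimum assignment cost: 21

optimal assignment: row0→col1 (cost 1), row1→col2 (cost 11), row2→col0 (cost 9)
total = 1 + 11 + 9 = 21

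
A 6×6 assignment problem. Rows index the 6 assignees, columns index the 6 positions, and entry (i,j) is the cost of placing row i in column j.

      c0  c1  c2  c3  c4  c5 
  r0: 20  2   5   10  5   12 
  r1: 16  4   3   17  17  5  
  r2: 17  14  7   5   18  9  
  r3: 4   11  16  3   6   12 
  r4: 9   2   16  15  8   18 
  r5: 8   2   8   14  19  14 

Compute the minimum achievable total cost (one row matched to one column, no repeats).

Minimum assignment cost: 29

one of 2 optimal assignments: row0→col2 (cost 5), row1→col5 (cost 5), row2→col3 (cost 5), row3→col0 (cost 4), row4→col4 (cost 8), row5→col1 (cost 2)
total = 5 + 5 + 5 + 4 + 8 + 2 = 29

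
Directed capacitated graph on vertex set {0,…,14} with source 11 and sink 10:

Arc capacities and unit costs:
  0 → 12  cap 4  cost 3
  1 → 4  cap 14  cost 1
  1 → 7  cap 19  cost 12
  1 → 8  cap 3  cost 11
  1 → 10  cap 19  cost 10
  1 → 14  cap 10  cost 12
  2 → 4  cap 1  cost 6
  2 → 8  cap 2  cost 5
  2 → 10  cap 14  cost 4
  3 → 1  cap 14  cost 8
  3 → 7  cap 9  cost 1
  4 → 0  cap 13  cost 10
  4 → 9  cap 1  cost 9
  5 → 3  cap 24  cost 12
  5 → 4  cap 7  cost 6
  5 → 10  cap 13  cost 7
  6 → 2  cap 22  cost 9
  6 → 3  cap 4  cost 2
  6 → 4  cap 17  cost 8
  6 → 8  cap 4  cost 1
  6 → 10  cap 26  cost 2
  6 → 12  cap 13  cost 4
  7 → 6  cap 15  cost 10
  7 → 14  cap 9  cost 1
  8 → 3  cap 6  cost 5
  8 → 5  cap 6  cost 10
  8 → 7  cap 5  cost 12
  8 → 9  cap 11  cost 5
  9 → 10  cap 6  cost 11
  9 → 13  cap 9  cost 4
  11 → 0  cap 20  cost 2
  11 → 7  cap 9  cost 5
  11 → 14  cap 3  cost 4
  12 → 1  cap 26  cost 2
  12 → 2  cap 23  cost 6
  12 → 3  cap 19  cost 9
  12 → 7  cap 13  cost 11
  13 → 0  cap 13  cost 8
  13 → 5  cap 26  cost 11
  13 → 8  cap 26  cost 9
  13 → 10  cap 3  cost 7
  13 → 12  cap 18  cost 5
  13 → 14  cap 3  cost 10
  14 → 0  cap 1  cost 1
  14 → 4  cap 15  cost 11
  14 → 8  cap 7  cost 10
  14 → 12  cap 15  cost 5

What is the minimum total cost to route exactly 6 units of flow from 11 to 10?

Minimum cost for 6 units: 94

shortest-cost path #1: 11→0→12→2→10 push 4 @ unit cost 15 (adds 60)
shortest-cost path #2: 11→7→6→10 push 2 @ unit cost 17 (adds 34)
total cost = 94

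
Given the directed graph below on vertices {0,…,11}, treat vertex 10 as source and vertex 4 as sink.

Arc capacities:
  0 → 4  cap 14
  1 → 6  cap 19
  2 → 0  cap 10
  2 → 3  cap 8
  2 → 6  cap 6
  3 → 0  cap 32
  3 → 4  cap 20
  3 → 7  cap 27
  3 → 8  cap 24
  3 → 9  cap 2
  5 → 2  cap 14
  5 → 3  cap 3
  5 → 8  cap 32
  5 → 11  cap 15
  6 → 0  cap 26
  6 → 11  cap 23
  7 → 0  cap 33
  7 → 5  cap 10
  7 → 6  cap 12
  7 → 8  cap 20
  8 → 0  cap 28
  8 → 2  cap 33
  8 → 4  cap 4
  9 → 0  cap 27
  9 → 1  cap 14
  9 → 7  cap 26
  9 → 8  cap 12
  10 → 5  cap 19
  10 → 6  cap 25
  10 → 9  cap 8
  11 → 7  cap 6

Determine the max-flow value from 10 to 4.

augment #1: 10→5→3→4 bottleneck 3, total now 3
augment #2: 10→5→8→4 bottleneck 4, total now 7
augment #3: 10→6→0→4 bottleneck 14, total now 21
augment #4: 10→5→2→3→4 bottleneck 8, total now 29

Maximum flow value: 29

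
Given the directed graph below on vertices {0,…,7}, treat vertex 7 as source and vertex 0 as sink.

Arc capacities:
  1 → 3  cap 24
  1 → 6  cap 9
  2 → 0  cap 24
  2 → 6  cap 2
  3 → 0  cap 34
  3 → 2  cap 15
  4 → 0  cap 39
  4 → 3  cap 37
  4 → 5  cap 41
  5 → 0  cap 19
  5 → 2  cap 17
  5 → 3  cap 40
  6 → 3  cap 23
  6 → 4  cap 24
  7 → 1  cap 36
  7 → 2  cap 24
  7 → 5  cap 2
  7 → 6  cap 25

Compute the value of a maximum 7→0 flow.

augment #1: 7→2→0 bottleneck 24, total now 24
augment #2: 7→5→0 bottleneck 2, total now 26
augment #3: 7→1→3→0 bottleneck 24, total now 50
augment #4: 7→6→3→0 bottleneck 10, total now 60
augment #5: 7→6→4→0 bottleneck 15, total now 75
augment #6: 7→1→6→4→0 bottleneck 9, total now 84

Maximum flow value: 84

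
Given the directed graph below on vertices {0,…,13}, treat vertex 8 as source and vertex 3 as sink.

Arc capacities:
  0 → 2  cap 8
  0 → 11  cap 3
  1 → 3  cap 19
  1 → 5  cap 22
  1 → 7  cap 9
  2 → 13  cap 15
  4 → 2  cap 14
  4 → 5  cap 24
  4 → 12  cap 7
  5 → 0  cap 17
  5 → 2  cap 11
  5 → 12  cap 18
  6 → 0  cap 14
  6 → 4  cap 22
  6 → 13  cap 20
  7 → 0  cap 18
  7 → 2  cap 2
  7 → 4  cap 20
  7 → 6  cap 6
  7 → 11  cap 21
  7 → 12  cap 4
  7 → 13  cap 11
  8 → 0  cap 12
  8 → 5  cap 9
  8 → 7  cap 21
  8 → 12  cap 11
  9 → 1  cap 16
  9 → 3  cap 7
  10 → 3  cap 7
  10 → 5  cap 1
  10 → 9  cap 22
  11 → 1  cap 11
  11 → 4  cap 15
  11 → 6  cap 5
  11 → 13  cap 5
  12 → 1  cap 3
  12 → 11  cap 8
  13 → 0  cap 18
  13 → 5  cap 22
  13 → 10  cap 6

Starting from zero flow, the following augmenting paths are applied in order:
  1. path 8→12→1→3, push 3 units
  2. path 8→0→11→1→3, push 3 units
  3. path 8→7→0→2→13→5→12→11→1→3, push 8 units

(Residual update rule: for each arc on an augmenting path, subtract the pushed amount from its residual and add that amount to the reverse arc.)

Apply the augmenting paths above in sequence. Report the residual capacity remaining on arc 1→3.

Residual capacity of (1,3): 5

after path 1 (8→12→1→3, push 3): res(1,3)=16
after path 2 (8→0→11→1→3, push 3): res(1,3)=13
after path 3 (8→7→0→2→13→5→12→11→1→3, push 8): res(1,3)=5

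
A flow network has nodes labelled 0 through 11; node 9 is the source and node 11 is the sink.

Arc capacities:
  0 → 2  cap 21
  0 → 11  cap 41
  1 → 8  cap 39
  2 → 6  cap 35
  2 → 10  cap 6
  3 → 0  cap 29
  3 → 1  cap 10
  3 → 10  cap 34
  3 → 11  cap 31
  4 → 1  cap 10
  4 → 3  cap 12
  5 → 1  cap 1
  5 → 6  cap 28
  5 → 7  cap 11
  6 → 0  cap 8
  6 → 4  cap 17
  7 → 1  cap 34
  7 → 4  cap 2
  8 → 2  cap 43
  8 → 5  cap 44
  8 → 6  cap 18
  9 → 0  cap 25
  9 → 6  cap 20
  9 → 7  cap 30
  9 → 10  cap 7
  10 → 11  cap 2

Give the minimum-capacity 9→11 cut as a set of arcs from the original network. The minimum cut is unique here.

augment #1: 9→0→11 push 25
augment #2: 9→10→11 push 2
augment #3: 9→6→0→11 push 8
augment #4: 9→6→4→3→11 push 12
max flow = 47; residual-reachable set from 9 gives S-side
cut edges (S→T): {(4,3), (6,0), (9,0), (10,11)} total cap 47

Min-cut arcs: {(4,3), (6,0), (9,0), (10,11)} (total capacity 47)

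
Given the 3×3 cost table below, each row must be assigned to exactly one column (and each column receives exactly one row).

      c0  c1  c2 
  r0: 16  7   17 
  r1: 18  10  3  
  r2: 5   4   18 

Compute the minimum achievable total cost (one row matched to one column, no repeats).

optimal assignment: row0→col1 (cost 7), row1→col2 (cost 3), row2→col0 (cost 5)
total = 7 + 3 + 5 = 15

Minimum assignment cost: 15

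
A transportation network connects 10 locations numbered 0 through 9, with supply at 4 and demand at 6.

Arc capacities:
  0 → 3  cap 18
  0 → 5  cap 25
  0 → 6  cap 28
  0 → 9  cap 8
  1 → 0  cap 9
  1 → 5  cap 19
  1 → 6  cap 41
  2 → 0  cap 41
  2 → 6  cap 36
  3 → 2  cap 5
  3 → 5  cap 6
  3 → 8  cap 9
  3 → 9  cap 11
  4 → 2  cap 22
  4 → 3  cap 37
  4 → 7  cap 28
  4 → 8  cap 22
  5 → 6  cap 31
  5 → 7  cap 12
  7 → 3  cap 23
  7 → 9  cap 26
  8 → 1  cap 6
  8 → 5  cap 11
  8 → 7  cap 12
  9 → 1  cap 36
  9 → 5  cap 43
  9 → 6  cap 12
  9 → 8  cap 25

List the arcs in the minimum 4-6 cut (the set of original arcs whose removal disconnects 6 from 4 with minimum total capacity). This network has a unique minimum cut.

Min-cut arcs: {(3,2), (3,5), (3,9), (4,2), (7,9), (8,1), (8,5)} (total capacity 87)

augment #1: 4→2→6 push 22
augment #2: 4→3→2→6 push 5
augment #3: 4→3→5→6 push 6
augment #4: 4→3→9→6 push 11
augment #5: 4→7→9→6 push 1
augment #6: 4→8→1→6 push 6
augment #7: 4→8→5→6 push 11
augment #8: 4→7→9→1→6 push 25
max flow = 87; residual-reachable set from 4 gives S-side
cut edges (S→T): {(3,2), (3,5), (3,9), (4,2), (7,9), (8,1), (8,5)} total cap 87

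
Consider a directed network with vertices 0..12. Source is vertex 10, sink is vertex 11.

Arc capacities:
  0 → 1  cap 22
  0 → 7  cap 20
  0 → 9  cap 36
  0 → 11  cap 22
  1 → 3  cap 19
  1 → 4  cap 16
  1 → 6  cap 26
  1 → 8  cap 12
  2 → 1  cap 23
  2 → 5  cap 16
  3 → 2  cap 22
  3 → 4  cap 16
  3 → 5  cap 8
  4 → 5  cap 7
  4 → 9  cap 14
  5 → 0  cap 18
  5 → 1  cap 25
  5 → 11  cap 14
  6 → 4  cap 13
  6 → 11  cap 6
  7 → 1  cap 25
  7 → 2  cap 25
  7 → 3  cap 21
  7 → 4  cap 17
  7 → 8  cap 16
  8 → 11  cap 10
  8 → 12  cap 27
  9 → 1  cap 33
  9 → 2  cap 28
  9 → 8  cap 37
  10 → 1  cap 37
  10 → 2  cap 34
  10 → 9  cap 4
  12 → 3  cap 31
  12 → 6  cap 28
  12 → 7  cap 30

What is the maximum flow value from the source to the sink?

Maximum flow value: 47

augment #1: 10→1→6→11 bottleneck 6, total now 6
augment #2: 10→1→8→11 bottleneck 10, total now 16
augment #3: 10→2→5→11 bottleneck 14, total now 30
augment #4: 10→2→5→0→11 bottleneck 2, total now 32
augment #5: 10→1→3→5→0→11 bottleneck 8, total now 40
augment #6: 10→1→4→5→0→11 bottleneck 7, total now 47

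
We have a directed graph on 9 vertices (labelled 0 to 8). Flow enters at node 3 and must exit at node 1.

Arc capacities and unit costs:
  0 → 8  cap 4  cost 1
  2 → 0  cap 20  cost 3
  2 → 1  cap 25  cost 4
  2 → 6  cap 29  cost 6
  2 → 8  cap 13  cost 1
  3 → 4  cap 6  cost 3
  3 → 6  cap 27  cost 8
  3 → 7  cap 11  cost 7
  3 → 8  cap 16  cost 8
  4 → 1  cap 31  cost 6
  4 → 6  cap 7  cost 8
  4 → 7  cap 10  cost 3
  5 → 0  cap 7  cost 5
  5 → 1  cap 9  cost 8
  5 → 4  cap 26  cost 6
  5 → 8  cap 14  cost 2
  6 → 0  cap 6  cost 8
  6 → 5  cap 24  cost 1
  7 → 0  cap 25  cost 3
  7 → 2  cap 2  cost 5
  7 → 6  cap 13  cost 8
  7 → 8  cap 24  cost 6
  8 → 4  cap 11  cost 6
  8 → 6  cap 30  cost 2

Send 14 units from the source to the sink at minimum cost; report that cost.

shortest-cost path #1: 3→4→1 push 6 @ unit cost 9 (adds 54)
shortest-cost path #2: 3→7→2→1 push 2 @ unit cost 16 (adds 32)
shortest-cost path #3: 3→6→5→1 push 6 @ unit cost 17 (adds 102)
total cost = 188

Minimum cost for 14 units: 188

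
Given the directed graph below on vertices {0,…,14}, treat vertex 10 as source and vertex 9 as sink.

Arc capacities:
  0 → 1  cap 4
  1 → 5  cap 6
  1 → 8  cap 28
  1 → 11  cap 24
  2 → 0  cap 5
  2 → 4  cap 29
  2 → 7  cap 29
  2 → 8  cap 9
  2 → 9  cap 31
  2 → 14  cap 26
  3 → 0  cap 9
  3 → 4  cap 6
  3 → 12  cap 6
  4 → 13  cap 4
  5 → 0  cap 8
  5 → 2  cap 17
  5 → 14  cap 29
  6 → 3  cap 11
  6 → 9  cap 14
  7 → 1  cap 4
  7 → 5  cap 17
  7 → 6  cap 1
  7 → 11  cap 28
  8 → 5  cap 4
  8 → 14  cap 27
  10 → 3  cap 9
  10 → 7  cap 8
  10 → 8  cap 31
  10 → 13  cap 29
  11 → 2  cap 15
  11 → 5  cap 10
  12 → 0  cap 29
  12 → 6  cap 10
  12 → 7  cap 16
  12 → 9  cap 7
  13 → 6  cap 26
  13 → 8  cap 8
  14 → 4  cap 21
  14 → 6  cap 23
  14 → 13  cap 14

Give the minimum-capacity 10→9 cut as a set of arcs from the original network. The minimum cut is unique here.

Min-cut arcs: {(0,1), (3,12), (6,9), (8,5), (10,7)} (total capacity 36)

augment #1: 10→3→12→9 push 6
augment #2: 10→7→6→9 push 1
augment #3: 10→13→6→9 push 13
augment #4: 10→7→5→2→9 push 7
augment #5: 10→8→5→2→9 push 4
augment #6: 10→3→0→1→5→2→9 push 3
augment #7: 10→13→6→7→5→2→9 push 1
augment #8: 10→13→6→3→0→1→5→2→9 push 1
max flow = 36; residual-reachable set from 10 gives S-side
cut edges (S→T): {(0,1), (3,12), (6,9), (8,5), (10,7)} total cap 36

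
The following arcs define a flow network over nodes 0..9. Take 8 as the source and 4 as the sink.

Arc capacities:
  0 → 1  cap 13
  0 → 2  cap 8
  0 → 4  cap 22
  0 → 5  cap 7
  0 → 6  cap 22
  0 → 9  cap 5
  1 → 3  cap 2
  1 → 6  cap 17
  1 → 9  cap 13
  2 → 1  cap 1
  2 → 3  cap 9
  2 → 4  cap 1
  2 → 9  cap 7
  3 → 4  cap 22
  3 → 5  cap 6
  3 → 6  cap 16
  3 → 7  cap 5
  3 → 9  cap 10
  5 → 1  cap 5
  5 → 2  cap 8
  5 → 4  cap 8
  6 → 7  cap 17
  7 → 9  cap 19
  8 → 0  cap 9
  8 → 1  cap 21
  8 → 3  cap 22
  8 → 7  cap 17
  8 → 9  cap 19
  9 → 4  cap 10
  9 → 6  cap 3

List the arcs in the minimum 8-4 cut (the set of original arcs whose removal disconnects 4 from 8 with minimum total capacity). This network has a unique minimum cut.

Min-cut arcs: {(1,3), (8,0), (8,3), (9,4)} (total capacity 43)

augment #1: 8→0→4 push 9
augment #2: 8→3→4 push 22
augment #3: 8→9→4 push 10
augment #4: 8→1→3→5→4 push 2
max flow = 43; residual-reachable set from 8 gives S-side
cut edges (S→T): {(1,3), (8,0), (8,3), (9,4)} total cap 43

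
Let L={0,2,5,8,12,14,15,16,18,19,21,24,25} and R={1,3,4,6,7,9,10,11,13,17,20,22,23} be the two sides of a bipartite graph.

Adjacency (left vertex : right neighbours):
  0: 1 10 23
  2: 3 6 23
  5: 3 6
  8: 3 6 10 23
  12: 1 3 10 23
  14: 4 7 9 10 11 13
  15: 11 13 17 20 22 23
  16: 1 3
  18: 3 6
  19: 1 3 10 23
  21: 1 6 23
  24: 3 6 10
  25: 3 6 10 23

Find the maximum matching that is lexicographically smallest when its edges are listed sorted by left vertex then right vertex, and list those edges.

|M| = 7 (so the lex-smallest maximum matching has 7 edges)
process left vertices in ascending order; for each, take the smallest-labelled available neighbour that still permits 7 edges overall, or leave it unmatched if none does
lex-smallest matching: {0-1, 2-3, 5-6, 8-10, 12-23, 14-4, 15-11}

Lex-smallest maximum matching: {(0,1), (2,3), (5,6), (8,10), (12,23), (14,4), (15,11)}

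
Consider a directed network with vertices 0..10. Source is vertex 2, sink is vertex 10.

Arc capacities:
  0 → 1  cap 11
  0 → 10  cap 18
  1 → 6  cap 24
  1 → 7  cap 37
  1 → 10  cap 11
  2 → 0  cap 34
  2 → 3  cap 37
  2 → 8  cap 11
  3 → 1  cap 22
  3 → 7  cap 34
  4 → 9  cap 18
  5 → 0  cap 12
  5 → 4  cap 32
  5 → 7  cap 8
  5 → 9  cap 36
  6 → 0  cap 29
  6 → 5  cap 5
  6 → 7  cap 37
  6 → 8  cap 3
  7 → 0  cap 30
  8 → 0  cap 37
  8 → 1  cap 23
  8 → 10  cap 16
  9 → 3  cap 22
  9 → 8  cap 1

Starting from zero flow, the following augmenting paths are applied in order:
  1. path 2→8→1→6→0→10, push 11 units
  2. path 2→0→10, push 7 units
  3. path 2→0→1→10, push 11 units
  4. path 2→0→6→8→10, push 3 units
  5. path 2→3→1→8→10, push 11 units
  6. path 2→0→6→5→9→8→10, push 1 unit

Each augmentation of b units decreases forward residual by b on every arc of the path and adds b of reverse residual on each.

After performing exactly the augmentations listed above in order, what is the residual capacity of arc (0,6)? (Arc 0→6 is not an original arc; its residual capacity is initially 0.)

Residual capacity of (0,6): 7

after path 1 (2→8→1→6→0→10, push 11): res(0,6)=11
after path 2 (2→0→10, push 7): res(0,6)=11
after path 3 (2→0→1→10, push 11): res(0,6)=11
after path 4 (2→0→6→8→10, push 3): res(0,6)=8
after path 5 (2→3→1→8→10, push 11): res(0,6)=8
after path 6 (2→0→6→5→9→8→10, push 1): res(0,6)=7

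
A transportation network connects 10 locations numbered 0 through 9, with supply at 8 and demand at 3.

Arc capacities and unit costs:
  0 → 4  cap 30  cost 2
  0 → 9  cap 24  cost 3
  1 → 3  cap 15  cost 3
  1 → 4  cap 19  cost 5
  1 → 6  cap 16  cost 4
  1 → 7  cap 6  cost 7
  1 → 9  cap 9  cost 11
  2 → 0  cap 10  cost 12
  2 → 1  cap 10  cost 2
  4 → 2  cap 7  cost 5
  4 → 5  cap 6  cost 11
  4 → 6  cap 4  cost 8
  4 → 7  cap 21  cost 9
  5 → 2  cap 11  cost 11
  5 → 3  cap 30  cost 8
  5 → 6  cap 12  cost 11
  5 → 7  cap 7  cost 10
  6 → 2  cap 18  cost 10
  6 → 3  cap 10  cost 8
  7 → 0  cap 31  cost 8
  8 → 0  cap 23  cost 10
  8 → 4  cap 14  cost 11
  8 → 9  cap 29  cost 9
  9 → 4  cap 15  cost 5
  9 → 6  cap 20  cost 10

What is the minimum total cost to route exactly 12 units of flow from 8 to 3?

shortest-cost path #1: 8→4→2→1→3 push 7 @ unit cost 21 (adds 147)
shortest-cost path #2: 8→9→6→3 push 5 @ unit cost 27 (adds 135)
total cost = 282

Minimum cost for 12 units: 282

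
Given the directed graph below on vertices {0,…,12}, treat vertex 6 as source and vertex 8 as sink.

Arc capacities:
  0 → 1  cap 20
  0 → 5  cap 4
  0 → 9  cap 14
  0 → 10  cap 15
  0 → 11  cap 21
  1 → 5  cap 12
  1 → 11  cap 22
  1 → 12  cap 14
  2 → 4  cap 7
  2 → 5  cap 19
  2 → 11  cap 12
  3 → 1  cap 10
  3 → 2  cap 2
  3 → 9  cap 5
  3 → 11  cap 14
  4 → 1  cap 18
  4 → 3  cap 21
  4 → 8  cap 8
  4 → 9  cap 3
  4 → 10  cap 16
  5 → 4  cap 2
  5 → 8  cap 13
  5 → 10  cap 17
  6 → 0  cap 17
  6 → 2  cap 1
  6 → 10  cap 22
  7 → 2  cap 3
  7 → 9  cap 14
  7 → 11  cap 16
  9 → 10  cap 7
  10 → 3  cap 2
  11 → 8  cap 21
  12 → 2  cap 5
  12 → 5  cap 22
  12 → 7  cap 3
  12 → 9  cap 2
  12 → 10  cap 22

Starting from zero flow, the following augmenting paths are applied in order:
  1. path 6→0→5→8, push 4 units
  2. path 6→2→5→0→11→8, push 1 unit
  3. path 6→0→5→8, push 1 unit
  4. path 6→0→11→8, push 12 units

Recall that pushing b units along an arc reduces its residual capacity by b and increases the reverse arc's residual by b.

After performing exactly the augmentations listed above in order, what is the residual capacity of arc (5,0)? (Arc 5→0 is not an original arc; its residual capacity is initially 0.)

after path 1 (6→0→5→8, push 4): res(5,0)=4
after path 2 (6→2→5→0→11→8, push 1): res(5,0)=3
after path 3 (6→0→5→8, push 1): res(5,0)=4
after path 4 (6→0→11→8, push 12): res(5,0)=4

Residual capacity of (5,0): 4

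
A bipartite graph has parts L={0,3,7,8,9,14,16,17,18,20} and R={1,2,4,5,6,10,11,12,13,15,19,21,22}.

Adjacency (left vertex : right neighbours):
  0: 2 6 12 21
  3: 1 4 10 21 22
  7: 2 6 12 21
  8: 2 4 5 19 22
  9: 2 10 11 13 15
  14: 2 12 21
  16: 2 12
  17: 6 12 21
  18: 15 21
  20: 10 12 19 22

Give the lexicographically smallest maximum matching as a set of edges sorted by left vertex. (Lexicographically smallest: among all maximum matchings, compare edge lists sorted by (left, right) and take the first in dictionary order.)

|M| = 9 (so the lex-smallest maximum matching has 9 edges)
process left vertices in ascending order; for each, take the smallest-labelled available neighbour that still permits 9 edges overall, or leave it unmatched if none does
lex-smallest matching: {0-2, 3-1, 7-6, 8-4, 9-10, 14-12, 17-21, 18-15, 20-19}

Lex-smallest maximum matching: {(0,2), (3,1), (7,6), (8,4), (9,10), (14,12), (17,21), (18,15), (20,19)}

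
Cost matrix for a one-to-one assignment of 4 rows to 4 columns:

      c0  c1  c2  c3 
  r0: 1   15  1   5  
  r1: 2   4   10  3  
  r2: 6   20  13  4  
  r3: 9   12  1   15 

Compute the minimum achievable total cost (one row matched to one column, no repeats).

Minimum assignment cost: 10

optimal assignment: row0→col0 (cost 1), row1→col1 (cost 4), row2→col3 (cost 4), row3→col2 (cost 1)
total = 1 + 4 + 4 + 1 = 10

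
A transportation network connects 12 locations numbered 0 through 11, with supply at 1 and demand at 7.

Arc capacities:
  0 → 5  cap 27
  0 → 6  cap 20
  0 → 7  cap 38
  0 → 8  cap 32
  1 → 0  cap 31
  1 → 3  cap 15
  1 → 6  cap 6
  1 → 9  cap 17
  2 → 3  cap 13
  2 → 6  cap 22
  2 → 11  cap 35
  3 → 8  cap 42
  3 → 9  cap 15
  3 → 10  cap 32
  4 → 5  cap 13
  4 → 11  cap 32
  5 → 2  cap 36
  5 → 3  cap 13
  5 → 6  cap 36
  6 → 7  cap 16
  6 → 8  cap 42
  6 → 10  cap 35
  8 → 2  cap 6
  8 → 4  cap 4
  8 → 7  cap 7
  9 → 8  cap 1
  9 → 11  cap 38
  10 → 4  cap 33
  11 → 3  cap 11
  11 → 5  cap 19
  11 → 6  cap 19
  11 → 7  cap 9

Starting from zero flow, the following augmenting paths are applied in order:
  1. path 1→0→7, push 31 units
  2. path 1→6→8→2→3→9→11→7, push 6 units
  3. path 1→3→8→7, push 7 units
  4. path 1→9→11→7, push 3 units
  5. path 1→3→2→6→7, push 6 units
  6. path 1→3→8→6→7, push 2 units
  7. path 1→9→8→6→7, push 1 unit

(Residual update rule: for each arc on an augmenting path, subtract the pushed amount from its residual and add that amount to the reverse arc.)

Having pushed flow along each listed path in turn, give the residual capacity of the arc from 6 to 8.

Residual capacity of (6,8): 39

after path 1 (1→0→7, push 31): res(6,8)=42
after path 2 (1→6→8→2→3→9→11→7, push 6): res(6,8)=36
after path 3 (1→3→8→7, push 7): res(6,8)=36
after path 4 (1→9→11→7, push 3): res(6,8)=36
after path 5 (1→3→2→6→7, push 6): res(6,8)=36
after path 6 (1→3→8→6→7, push 2): res(6,8)=38
after path 7 (1→9→8→6→7, push 1): res(6,8)=39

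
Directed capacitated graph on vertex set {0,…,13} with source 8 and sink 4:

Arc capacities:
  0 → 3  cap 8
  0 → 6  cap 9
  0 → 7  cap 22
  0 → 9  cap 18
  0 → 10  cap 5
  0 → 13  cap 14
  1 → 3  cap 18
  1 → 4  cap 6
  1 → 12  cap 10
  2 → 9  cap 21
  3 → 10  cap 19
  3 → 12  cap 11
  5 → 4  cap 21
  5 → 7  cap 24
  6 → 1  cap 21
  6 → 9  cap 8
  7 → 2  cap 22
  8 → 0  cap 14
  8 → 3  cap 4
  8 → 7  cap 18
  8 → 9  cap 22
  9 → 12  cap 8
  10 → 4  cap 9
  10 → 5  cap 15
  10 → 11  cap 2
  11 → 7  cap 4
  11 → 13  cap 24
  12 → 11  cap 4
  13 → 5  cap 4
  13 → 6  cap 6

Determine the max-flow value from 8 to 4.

augment #1: 8→0→10→4 bottleneck 5, total now 5
augment #2: 8→3→10→4 bottleneck 4, total now 9
augment #3: 8→0→6→1→4 bottleneck 6, total now 15
augment #4: 8→0→13→5→4 bottleneck 3, total now 18
augment #5: 8→9→12→11→13→5→4 bottleneck 1, total now 19
augment #6: 8→9→12→11→13→0→3→10→5→4 bottleneck 3, total now 22

Maximum flow value: 22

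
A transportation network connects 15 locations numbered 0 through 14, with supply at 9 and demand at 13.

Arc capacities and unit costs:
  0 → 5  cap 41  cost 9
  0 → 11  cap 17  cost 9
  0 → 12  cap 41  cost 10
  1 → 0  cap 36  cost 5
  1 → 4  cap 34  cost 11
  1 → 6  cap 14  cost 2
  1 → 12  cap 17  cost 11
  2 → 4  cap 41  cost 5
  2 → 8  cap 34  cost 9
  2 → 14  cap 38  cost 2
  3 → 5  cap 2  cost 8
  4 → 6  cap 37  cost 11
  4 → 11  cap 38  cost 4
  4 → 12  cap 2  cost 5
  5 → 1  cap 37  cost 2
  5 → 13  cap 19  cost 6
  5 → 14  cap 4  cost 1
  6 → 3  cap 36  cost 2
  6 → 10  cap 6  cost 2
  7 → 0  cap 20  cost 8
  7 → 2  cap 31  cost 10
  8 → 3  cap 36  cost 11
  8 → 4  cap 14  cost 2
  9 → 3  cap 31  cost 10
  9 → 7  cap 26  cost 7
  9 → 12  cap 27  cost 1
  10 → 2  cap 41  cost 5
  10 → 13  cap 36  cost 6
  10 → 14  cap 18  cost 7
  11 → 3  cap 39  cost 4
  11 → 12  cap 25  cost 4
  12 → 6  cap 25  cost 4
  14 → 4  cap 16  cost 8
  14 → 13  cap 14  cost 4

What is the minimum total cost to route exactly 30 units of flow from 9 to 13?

shortest-cost path #1: 9→12→6→10→13 push 6 @ unit cost 13 (adds 78)
shortest-cost path #2: 9→12→6→3→5→14→13 push 2 @ unit cost 20 (adds 40)
shortest-cost path #3: 9→7→2→14→13 push 12 @ unit cost 23 (adds 276)
shortest-cost path #4: 9→7→2→14→5→13 push 2 @ unit cost 24 (adds 48)
shortest-cost path #5: 9→7→0→5→13 push 8 @ unit cost 30 (adds 240)
total cost = 682

Minimum cost for 30 units: 682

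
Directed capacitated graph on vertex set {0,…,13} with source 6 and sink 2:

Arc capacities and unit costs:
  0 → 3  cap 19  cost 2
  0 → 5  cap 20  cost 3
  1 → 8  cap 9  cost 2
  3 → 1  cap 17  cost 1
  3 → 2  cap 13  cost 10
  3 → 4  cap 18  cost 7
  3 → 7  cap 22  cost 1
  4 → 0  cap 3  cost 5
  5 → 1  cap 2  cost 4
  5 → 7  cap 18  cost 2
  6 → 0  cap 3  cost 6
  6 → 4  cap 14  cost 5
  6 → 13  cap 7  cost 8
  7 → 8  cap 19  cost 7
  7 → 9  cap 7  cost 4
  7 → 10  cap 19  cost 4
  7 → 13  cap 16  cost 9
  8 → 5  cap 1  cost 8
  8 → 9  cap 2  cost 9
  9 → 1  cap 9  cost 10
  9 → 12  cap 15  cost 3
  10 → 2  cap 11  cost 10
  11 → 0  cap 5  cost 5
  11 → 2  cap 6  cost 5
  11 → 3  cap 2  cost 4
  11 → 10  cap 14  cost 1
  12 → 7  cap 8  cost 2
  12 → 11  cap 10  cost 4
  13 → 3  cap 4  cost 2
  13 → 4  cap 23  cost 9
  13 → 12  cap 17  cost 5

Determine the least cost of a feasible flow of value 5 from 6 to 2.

shortest-cost path #1: 6→0→3→2 push 3 @ unit cost 18 (adds 54)
shortest-cost path #2: 6→13→3→2 push 2 @ unit cost 20 (adds 40)
total cost = 94

Minimum cost for 5 units: 94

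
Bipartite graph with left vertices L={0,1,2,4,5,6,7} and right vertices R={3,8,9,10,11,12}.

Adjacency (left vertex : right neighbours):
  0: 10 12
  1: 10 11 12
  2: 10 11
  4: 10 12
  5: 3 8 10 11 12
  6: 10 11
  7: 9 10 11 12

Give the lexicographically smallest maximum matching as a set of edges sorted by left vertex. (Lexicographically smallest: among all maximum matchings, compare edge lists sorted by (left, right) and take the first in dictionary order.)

|M| = 5 (so the lex-smallest maximum matching has 5 edges)
process left vertices in ascending order; for each, take the smallest-labelled available neighbour that still permits 5 edges overall, or leave it unmatched if none does
lex-smallest matching: {0-10, 1-11, 4-12, 5-3, 7-9}

Lex-smallest maximum matching: {(0,10), (1,11), (4,12), (5,3), (7,9)}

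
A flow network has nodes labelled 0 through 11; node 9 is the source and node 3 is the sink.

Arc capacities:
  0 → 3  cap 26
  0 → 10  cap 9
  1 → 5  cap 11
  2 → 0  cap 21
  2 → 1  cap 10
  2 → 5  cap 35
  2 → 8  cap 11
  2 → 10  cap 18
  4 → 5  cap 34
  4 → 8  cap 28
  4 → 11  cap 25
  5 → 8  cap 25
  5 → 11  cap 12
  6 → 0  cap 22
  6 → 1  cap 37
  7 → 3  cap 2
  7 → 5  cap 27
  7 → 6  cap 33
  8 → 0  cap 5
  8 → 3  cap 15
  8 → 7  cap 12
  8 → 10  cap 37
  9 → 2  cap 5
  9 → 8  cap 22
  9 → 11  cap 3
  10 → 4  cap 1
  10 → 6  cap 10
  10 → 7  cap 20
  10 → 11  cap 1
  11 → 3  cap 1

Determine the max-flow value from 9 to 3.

Maximum flow value: 28

augment #1: 9→8→3 bottleneck 15, total now 15
augment #2: 9→11→3 bottleneck 1, total now 16
augment #3: 9→2→0→3 bottleneck 5, total now 21
augment #4: 9→8→0→3 bottleneck 5, total now 26
augment #5: 9→8→7→3 bottleneck 2, total now 28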